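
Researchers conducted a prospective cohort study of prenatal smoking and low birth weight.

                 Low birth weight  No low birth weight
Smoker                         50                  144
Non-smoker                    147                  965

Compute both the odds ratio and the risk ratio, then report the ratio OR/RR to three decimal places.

Cells: a = 50, b = 144, c = 147, d = 965.
OR = (50·965)/(144·147) = 48250/21168 = 2.27938
Risk in exposed = 50/194 = 0.25773; risk in unexposed = 147/1112 = 0.13219; RR = 1.94965
OR/RR = 2.27938 / 1.94965 = 1.16913
The outcome is not rare, so the OR lies further from 1 than the RR.

1.169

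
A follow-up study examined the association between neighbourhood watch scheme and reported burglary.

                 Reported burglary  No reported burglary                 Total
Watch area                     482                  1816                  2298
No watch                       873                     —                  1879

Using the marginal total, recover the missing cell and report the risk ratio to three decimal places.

0.451

The missing cell is in the unexposed row: 1879 − 873 = 1006.
So a = 482, b = 1816, c = 873, d = 1006.
RR = [a/(a+b)] / [c/(c+d)] = (482/2298) / (873/1879) = 0.20975/0.46461 = 0.45145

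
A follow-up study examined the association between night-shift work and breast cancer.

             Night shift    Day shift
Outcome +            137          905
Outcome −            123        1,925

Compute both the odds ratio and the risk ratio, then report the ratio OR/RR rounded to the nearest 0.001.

Reading the table with exposure as columns: a = 137 (Night shift, case), b = 123 (Night shift, non-case), c = 905 (Day shift, case), d = 1925.
OR = (137·1925)/(123·905) = 263725/111315 = 2.36918
Risk in exposed = 137/260 = 0.52692; risk in unexposed = 905/2830 = 0.31979; RR = 1.64773
OR/RR = 2.36918 / 1.64773 = 1.43785
The outcome is not rare, so the OR lies further from 1 than the RR.

1.438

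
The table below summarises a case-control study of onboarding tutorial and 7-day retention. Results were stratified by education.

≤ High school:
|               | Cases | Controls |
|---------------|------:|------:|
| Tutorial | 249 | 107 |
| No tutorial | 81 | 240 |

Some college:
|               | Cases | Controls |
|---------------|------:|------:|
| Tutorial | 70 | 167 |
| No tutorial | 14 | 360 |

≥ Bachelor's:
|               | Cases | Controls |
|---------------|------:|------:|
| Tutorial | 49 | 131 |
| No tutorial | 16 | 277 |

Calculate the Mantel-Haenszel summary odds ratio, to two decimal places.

OR_MH = Σ(aᵢdᵢ/nᵢ) / Σ(bᵢcᵢ/nᵢ), where nᵢ is the stratum total.
Stratum 1 (≤ High school): n = 677; a·d/n = 249·240/677 = 88.2718; b·c/n = 107·81/677 = 12.8021
Stratum 2 (Some college): n = 611; a·d/n = 70·360/611 = 41.2439; b·c/n = 167·14/611 = 3.8265
Stratum 3 (≥ Bachelor's): n = 473; a·d/n = 49·277/473 = 28.6956; b·c/n = 131·16/473 = 4.4313
OR_MH = (88.2718 + 41.2439 + 28.6956) / (12.8021 + 3.8265 + 4.4313) = 158.2112 / 21.0599 = 7.51245

7.51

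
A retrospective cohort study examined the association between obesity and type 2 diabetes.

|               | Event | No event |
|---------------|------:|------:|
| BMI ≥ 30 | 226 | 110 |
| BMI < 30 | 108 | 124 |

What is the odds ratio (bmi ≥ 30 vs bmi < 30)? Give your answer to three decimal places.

2.359

Cells: a = 226, b = 110, c = 108, d = 124.
OR = (a·d)/(b·c) = (226 × 124) / (110 × 108) = 28024 / 11880 = 2.35892
The odds of type 2 diabetes are about 2.36 times as high in the bmi ≥ 30 group.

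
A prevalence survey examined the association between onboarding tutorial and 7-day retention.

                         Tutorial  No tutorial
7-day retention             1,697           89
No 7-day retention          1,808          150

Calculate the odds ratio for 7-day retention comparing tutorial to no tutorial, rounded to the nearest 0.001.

1.582

Reading the table with exposure as columns: a = 1697 (Tutorial, case), b = 1808 (Tutorial, non-case), c = 89 (No tutorial, case), d = 150.
OR = (a·d)/(b·c) = (1697 × 150) / (1808 × 89) = 254550 / 160912 = 1.58192
The odds of 7-day retention are about 1.58 times as high in the tutorial group.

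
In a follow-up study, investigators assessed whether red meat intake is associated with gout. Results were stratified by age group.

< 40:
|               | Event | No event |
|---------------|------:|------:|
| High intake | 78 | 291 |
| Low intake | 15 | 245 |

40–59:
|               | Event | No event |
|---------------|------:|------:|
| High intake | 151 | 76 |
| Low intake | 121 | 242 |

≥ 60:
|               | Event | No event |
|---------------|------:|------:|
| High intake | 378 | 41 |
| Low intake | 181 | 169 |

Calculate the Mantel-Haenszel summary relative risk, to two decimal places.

RR_MH = Σ(aᵢ·n₀ᵢ/nᵢ) / Σ(cᵢ·n₁ᵢ/nᵢ), with n₁ᵢ = aᵢ+bᵢ (exposed), n₀ᵢ = cᵢ+dᵢ (unexposed), nᵢ = n₁ᵢ+n₀ᵢ.
Stratum 1 (< 40): n₁ = 369, n₀ = 260, n = 629; a·n₀/n = 78·260/629 = 32.2417; c·n₁/n = 15·369/629 = 8.7997
Stratum 2 (40–59): n₁ = 227, n₀ = 363, n = 590; a·n₀/n = 151·363/590 = 92.9034; c·n₁/n = 121·227/590 = 46.5542
Stratum 3 (≥ 60): n₁ = 419, n₀ = 350, n = 769; a·n₀/n = 378·350/769 = 172.0416; c·n₁/n = 181·419/769 = 98.6203
RR_MH = (32.2417 + 92.9034 + 172.0416) / (8.7997 + 46.5542 + 98.6203) = 297.1867 / 153.9742 = 1.93011

1.93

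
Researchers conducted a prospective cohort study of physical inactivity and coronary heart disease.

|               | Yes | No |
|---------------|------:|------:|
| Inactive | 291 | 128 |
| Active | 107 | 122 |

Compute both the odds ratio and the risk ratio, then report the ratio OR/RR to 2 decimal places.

Cells: a = 291, b = 128, c = 107, d = 122.
OR = (291·122)/(128·107) = 35502/13696 = 2.59214
Risk in exposed = 291/419 = 0.69451; risk in unexposed = 107/229 = 0.46725; RR = 1.48638
OR/RR = 2.59214 / 1.48638 = 1.74393
The outcome is not rare, so the OR lies further from 1 than the RR.

1.74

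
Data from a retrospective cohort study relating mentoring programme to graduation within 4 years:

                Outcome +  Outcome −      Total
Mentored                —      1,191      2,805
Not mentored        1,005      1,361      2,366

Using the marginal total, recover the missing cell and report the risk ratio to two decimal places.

1.35

The missing cell is in the exposed row: 2805 − 1191 = 1614.
So a = 1614, b = 1191, c = 1005, d = 1361.
RR = [a/(a+b)] / [c/(c+d)] = (1614/2805) / (1005/2366) = 0.57540/0.42477 = 1.35463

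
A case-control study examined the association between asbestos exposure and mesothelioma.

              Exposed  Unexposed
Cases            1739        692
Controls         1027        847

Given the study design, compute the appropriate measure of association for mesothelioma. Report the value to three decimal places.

Reading the table with exposure as columns: a = 1739 (Exposed, case), b = 1027 (Exposed, non-case), c = 692 (Unexposed, case), d = 847.
This is a case-control study: participants were sampled on outcome status, so risks in the source population cannot be estimated directly — relative risk is not valid here. The odds ratio is the appropriate measure.
OR = (a·d)/(b·c) = (1739 × 847) / (1027 × 692) = 1472933 / 710684 = 2.07256

2.073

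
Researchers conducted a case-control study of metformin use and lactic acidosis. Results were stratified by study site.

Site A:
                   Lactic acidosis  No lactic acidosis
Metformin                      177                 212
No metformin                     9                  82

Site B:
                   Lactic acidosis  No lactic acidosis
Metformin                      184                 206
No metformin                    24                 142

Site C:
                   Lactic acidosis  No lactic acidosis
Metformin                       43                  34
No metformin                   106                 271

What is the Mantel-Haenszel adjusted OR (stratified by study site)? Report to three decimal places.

OR_MH = Σ(aᵢdᵢ/nᵢ) / Σ(bᵢcᵢ/nᵢ), where nᵢ is the stratum total.
Stratum 1 (Site A): n = 480; a·d/n = 177·82/480 = 30.2375; b·c/n = 212·9/480 = 3.9750
Stratum 2 (Site B): n = 556; a·d/n = 184·142/556 = 46.9928; b·c/n = 206·24/556 = 8.8921
Stratum 3 (Site C): n = 454; a·d/n = 43·271/454 = 25.6674; b·c/n = 34·106/454 = 7.9383
OR_MH = (30.2375 + 46.9928 + 25.6674) / (3.9750 + 8.8921 + 7.9383) = 102.8977 / 20.8054 = 4.94572

4.946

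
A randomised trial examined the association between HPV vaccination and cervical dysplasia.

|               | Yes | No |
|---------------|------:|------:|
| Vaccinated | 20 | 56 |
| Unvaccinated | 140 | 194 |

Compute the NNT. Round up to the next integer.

7

Risk in treated group = 20/76 = 0.26316; risk in control = 140/334 = 0.41916.
Absolute risk reduction = 0.41916 − 0.26316 = 0.15600
NNT = 1 / ARR = 1 / 0.15600 = 6.410 → round up → 7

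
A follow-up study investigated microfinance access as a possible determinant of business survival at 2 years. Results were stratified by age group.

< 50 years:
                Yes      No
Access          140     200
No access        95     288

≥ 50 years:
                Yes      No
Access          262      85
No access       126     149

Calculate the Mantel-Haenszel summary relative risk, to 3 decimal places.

RR_MH = Σ(aᵢ·n₀ᵢ/nᵢ) / Σ(cᵢ·n₁ᵢ/nᵢ), with n₁ᵢ = aᵢ+bᵢ (exposed), n₀ᵢ = cᵢ+dᵢ (unexposed), nᵢ = n₁ᵢ+n₀ᵢ.
Stratum 1 (< 50 years): n₁ = 340, n₀ = 383, n = 723; a·n₀/n = 140·383/723 = 74.1632; c·n₁/n = 95·340/723 = 44.6750
Stratum 2 (≥ 50 years): n₁ = 347, n₀ = 275, n = 622; a·n₀/n = 262·275/622 = 115.8360; c·n₁/n = 126·347/622 = 70.2926
RR_MH = (74.1632 + 115.8360) / (44.6750 + 70.2926) = 189.9992 / 114.9676 = 1.65263

1.653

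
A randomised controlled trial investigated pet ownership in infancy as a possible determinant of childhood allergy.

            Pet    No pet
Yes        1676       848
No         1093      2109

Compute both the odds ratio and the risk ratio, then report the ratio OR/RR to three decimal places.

1.807

Reading the table with exposure as columns: a = 1676 (Pet, case), b = 1093 (Pet, non-case), c = 848 (No pet, case), d = 2109.
OR = (1676·2109)/(1093·848) = 3534684/926864 = 3.81360
Risk in exposed = 1676/2769 = 0.60527; risk in unexposed = 848/2957 = 0.28678; RR = 2.11060
OR/RR = 3.81360 / 2.11060 = 1.80687
The outcome is not rare, so the OR lies further from 1 than the RR.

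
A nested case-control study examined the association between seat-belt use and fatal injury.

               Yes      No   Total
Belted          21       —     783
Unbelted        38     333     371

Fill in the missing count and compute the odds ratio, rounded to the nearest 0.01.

0.24

The missing cell is in the exposed row: 783 − 21 = 762.
So a = 21, b = 762, c = 38, d = 333.
OR = (a·d)/(b·c) = (21 × 333) / (762 × 38) = 6993 / 28956 = 0.24150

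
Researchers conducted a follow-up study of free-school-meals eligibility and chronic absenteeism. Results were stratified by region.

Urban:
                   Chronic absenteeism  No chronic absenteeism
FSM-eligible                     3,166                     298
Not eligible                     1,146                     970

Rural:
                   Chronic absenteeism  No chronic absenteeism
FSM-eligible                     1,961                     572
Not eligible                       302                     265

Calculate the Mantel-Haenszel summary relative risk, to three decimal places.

RR_MH = Σ(aᵢ·n₀ᵢ/nᵢ) / Σ(cᵢ·n₁ᵢ/nᵢ), with n₁ᵢ = aᵢ+bᵢ (exposed), n₀ᵢ = cᵢ+dᵢ (unexposed), nᵢ = n₁ᵢ+n₀ᵢ.
Stratum 1 (Urban): n₁ = 3464, n₀ = 2116, n = 5580; a·n₀/n = 3166·2116/5580 = 1200.5835; c·n₁/n = 1146·3464/5580 = 711.4237
Stratum 2 (Rural): n₁ = 2533, n₀ = 567, n = 3100; a·n₀/n = 1961·567/3100 = 358.6732; c·n₁/n = 302·2533/3100 = 246.7632
RR_MH = (1200.5835 + 358.6732) / (711.4237 + 246.7632) = 1559.2567 / 958.1869 = 1.62730

1.627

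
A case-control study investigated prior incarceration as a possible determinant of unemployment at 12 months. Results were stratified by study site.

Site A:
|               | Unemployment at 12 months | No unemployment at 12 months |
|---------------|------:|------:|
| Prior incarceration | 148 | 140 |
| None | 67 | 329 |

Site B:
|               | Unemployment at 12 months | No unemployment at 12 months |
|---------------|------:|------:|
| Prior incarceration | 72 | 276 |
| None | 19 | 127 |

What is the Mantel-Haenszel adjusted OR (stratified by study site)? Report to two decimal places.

OR_MH = Σ(aᵢdᵢ/nᵢ) / Σ(bᵢcᵢ/nᵢ), where nᵢ is the stratum total.
Stratum 1 (Site A): n = 684; a·d/n = 148·329/684 = 71.1871; b·c/n = 140·67/684 = 13.7135
Stratum 2 (Site B): n = 494; a·d/n = 72·127/494 = 18.5101; b·c/n = 276·19/494 = 10.6154
OR_MH = (71.1871 + 18.5101) / (13.7135 + 10.6154) = 89.6973 / 24.3288 = 3.68687

3.69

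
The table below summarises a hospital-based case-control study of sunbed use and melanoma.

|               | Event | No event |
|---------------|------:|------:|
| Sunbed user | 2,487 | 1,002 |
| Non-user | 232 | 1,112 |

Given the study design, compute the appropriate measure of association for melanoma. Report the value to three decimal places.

11.897

Cells: a = 2487, b = 1002, c = 232, d = 1112.
This is a hospital-based case-control study: participants were sampled on outcome status, so risks in the source population cannot be estimated directly — relative risk is not valid here. The odds ratio is the appropriate measure.
OR = (a·d)/(b·c) = (2487 × 1112) / (1002 × 232) = 2765544 / 232464 = 11.89665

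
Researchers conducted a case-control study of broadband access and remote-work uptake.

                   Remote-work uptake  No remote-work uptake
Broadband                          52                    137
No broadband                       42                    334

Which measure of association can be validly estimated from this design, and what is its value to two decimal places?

Cells: a = 52, b = 137, c = 42, d = 334.
This is a case-control study: participants were sampled on outcome status, so risks in the source population cannot be estimated directly — relative risk is not valid here. The odds ratio is the appropriate measure.
OR = (a·d)/(b·c) = (52 × 334) / (137 × 42) = 17368 / 5754 = 3.01842

3.02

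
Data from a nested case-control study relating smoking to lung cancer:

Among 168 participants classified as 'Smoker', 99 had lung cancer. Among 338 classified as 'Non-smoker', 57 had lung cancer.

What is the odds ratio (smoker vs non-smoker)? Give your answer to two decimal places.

From the description: a = 99, b = 69, c = 57, d = 281.
OR = (a·d)/(b·c) = (99 × 281) / (69 × 57) = 27819 / 3933 = 7.07323
The odds of lung cancer are about 7.07 times as high in the smoker group.

7.07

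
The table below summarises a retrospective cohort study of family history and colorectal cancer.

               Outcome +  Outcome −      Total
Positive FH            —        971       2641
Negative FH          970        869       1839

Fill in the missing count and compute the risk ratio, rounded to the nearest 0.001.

The missing cell is in the exposed row: 2641 − 971 = 1670.
So a = 1670, b = 971, c = 970, d = 869.
RR = [a/(a+b)] / [c/(c+d)] = (1670/2641) / (970/1839) = 0.63234/0.52746 = 1.19883

1.199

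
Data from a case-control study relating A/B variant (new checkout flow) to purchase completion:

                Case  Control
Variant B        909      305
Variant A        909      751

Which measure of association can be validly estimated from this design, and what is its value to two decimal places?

Cells: a = 909, b = 305, c = 909, d = 751.
This is a case-control study: participants were sampled on outcome status, so risks in the source population cannot be estimated directly — relative risk is not valid here. The odds ratio is the appropriate measure.
OR = (a·d)/(b·c) = (909 × 751) / (305 × 909) = 682659 / 277245 = 2.46230

2.46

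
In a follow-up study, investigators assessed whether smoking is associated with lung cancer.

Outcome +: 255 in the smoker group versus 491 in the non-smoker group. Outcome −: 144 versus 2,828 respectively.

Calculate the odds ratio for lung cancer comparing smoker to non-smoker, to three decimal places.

From the description: a = 255, b = 144, c = 491, d = 2828.
OR = (a·d)/(b·c) = (255 × 2828) / (144 × 491) = 721140 / 70704 = 10.19942
The odds of lung cancer are about 10.20 times as high in the smoker group.

10.199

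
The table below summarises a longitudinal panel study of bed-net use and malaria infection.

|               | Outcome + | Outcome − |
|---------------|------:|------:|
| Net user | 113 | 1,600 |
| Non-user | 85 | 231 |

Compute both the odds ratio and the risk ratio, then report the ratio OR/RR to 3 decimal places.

0.783

Cells: a = 113, b = 1600, c = 85, d = 231.
OR = (113·231)/(1600·85) = 26103/136000 = 0.19193
Risk in exposed = 113/1713 = 0.06597; risk in unexposed = 85/316 = 0.26899; RR = 0.24524
OR/RR = 0.19193 / 0.24524 = 0.78264
The outcome is not rare, so the OR lies further from 1 than the RR.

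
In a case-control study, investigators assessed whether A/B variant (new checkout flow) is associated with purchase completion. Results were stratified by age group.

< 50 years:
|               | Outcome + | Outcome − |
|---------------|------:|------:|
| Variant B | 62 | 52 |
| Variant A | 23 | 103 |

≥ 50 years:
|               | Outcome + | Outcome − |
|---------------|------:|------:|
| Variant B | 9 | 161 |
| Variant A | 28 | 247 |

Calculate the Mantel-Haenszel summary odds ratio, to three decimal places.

OR_MH = Σ(aᵢdᵢ/nᵢ) / Σ(bᵢcᵢ/nᵢ), where nᵢ is the stratum total.
Stratum 1 (< 50 years): n = 240; a·d/n = 62·103/240 = 26.6083; b·c/n = 52·23/240 = 4.9833
Stratum 2 (≥ 50 years): n = 445; a·d/n = 9·247/445 = 4.9955; b·c/n = 161·28/445 = 10.1303
OR_MH = (26.6083 + 4.9955) / (4.9833 + 10.1303) = 31.6038 / 15.1137 = 2.09108

2.091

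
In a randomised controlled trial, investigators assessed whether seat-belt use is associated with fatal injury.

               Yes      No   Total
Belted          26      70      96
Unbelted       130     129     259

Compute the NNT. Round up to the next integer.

5

Risk in treated group = 26/96 = 0.27083; risk in control = 130/259 = 0.50193.
Absolute risk reduction = 0.50193 − 0.27083 = 0.23110
NNT = 1 / ARR = 1 / 0.23110 = 4.327 → round up → 5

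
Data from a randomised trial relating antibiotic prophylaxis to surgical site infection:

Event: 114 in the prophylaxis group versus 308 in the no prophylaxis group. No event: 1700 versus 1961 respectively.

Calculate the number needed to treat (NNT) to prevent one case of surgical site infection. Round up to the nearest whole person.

Risk in treated group = 114/1814 = 0.06284; risk in control = 308/2269 = 0.13574.
Absolute risk reduction = 0.13574 − 0.06284 = 0.07290
NNT = 1 / ARR = 1 / 0.07290 = 13.718 → round up → 14

14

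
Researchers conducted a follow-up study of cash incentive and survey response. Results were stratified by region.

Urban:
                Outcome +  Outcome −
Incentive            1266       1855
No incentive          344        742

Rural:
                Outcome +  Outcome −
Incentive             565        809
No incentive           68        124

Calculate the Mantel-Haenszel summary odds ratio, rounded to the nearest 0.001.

OR_MH = Σ(aᵢdᵢ/nᵢ) / Σ(bᵢcᵢ/nᵢ), where nᵢ is the stratum total.
Stratum 1 (Urban): n = 4207; a·d/n = 1266·742/4207 = 223.2879; b·c/n = 1855·344/4207 = 151.6805
Stratum 2 (Rural): n = 1566; a·d/n = 565·124/1566 = 44.7382; b·c/n = 809·68/1566 = 35.1290
OR_MH = (223.2879 + 44.7382) / (151.6805 + 35.1290) = 268.0260 / 186.8095 = 1.43476

1.435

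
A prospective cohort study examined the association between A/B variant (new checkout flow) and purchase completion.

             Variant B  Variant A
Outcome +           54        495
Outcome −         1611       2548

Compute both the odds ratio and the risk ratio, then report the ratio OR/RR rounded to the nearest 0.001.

0.865

Reading the table with exposure as columns: a = 54 (Variant B, case), b = 1611 (Variant B, non-case), c = 495 (Variant A, case), d = 2548.
OR = (54·2548)/(1611·495) = 137592/797445 = 0.17254
Risk in exposed = 54/1665 = 0.03243; risk in unexposed = 495/3043 = 0.16267; RR = 0.19938
OR/RR = 0.17254 / 0.19938 = 0.86540
The outcome is not rare, so the OR lies further from 1 than the RR.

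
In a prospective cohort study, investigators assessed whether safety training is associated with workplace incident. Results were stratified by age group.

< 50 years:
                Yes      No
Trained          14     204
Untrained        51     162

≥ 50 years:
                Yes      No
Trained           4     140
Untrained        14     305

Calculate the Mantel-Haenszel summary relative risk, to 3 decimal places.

0.321

RR_MH = Σ(aᵢ·n₀ᵢ/nᵢ) / Σ(cᵢ·n₁ᵢ/nᵢ), with n₁ᵢ = aᵢ+bᵢ (exposed), n₀ᵢ = cᵢ+dᵢ (unexposed), nᵢ = n₁ᵢ+n₀ᵢ.
Stratum 1 (< 50 years): n₁ = 218, n₀ = 213, n = 431; a·n₀/n = 14·213/431 = 6.9188; c·n₁/n = 51·218/431 = 25.7958
Stratum 2 (≥ 50 years): n₁ = 144, n₀ = 319, n = 463; a·n₀/n = 4·319/463 = 2.7559; c·n₁/n = 14·144/463 = 4.3542
RR_MH = (6.9188 + 2.7559) / (25.7958 + 4.3542) = 9.6747 / 30.1500 = 0.32089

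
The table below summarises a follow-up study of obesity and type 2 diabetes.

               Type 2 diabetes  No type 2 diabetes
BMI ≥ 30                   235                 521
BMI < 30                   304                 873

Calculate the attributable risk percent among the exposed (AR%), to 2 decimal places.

Cells: a = 235, b = 521, c = 304, d = 873.
Risk in exposed = 235/756 = 0.31085; risk in unexposed = 304/1177 = 0.25828.
RR = 0.31085/0.25828 = 1.20351
AR% = (RR − 1)/RR × 100 = (1.20351 − 1)/1.20351 × 100 = 16.9096%

16.91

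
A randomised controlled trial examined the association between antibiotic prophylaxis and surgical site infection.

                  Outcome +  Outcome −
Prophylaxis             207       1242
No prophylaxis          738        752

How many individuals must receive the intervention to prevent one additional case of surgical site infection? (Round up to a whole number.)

3

Risk in treated group = 207/1449 = 0.14286; risk in control = 738/1490 = 0.49530.
Absolute risk reduction = 0.49530 − 0.14286 = 0.35244
NNT = 1 / ARR = 1 / 0.35244 = 2.837 → round up → 3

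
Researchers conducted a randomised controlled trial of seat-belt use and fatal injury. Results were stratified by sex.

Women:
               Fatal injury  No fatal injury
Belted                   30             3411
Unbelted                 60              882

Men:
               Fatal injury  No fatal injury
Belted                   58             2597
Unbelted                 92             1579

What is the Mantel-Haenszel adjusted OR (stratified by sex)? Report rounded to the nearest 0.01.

OR_MH = Σ(aᵢdᵢ/nᵢ) / Σ(bᵢcᵢ/nᵢ), where nᵢ is the stratum total.
Stratum 1 (Women): n = 4383; a·d/n = 30·882/4383 = 6.0370; b·c/n = 3411·60/4383 = 46.6940
Stratum 2 (Men): n = 4326; a·d/n = 58·1579/4326 = 21.1701; b·c/n = 2597·92/4326 = 55.2298
OR_MH = (6.0370 + 21.1701) / (46.6940 + 55.2298) = 27.2071 / 101.9238 = 0.26694

0.27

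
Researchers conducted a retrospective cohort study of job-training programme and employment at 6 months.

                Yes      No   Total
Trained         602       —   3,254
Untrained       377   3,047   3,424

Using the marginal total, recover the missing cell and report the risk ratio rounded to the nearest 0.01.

The missing cell is in the exposed row: 3254 − 602 = 2652.
So a = 602, b = 2652, c = 377, d = 3047.
RR = [a/(a+b)] / [c/(c+d)] = (602/3254) / (377/3424) = 0.18500/0.11011 = 1.68024

1.68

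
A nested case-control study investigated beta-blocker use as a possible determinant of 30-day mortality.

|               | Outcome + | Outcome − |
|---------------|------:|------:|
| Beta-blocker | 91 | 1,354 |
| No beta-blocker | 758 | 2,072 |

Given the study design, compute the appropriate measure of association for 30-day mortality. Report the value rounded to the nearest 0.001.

Cells: a = 91, b = 1354, c = 758, d = 2072.
This is a nested case-control study: participants were sampled on outcome status, so risks in the source population cannot be estimated directly — relative risk is not valid here. The odds ratio is the appropriate measure.
OR = (a·d)/(b·c) = (91 × 2072) / (1354 × 758) = 188552 / 1026332 = 0.18371

0.184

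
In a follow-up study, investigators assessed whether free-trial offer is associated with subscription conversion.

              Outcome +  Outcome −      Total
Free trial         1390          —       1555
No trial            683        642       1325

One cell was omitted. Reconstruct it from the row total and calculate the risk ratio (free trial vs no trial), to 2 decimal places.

1.73

The missing cell is in the exposed row: 1555 − 1390 = 165.
So a = 1390, b = 165, c = 683, d = 642.
RR = [a/(a+b)] / [c/(c+d)] = (1390/1555) / (683/1325) = 0.89389/0.51547 = 1.73412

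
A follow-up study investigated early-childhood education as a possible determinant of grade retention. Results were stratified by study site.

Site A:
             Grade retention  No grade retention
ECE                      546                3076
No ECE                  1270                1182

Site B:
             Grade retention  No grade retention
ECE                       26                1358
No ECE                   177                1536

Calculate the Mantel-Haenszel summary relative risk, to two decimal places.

RR_MH = Σ(aᵢ·n₀ᵢ/nᵢ) / Σ(cᵢ·n₁ᵢ/nᵢ), with n₁ᵢ = aᵢ+bᵢ (exposed), n₀ᵢ = cᵢ+dᵢ (unexposed), nᵢ = n₁ᵢ+n₀ᵢ.
Stratum 1 (Site A): n₁ = 3622, n₀ = 2452, n = 6074; a·n₀/n = 546·2452/6074 = 220.4136; c·n₁/n = 1270·3622/6074 = 757.3164
Stratum 2 (Site B): n₁ = 1384, n₀ = 1713, n = 3097; a·n₀/n = 26·1713/3097 = 14.3810; c·n₁/n = 177·1384/3097 = 79.0985
RR_MH = (220.4136 + 14.3810) / (757.3164 + 79.0985) = 234.7946 / 836.4149 = 0.28072

0.28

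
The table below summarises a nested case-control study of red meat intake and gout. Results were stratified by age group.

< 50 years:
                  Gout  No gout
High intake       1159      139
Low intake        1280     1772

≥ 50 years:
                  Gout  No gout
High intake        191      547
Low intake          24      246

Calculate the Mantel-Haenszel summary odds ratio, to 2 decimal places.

9.62

OR_MH = Σ(aᵢdᵢ/nᵢ) / Σ(bᵢcᵢ/nᵢ), where nᵢ is the stratum total.
Stratum 1 (< 50 years): n = 4350; a·d/n = 1159·1772/4350 = 472.1260; b·c/n = 139·1280/4350 = 40.9011
Stratum 2 (≥ 50 years): n = 1008; a·d/n = 191·246/1008 = 46.6131; b·c/n = 547·24/1008 = 13.0238
OR_MH = (472.1260 + 46.6131) / (40.9011 + 13.0238) = 518.7391 / 53.9250 = 9.61965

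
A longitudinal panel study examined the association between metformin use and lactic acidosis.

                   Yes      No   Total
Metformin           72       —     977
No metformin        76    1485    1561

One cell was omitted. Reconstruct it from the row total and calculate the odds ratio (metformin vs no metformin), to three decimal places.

1.555

The missing cell is in the exposed row: 977 − 72 = 905.
So a = 72, b = 905, c = 76, d = 1485.
OR = (a·d)/(b·c) = (72 × 1485) / (905 × 76) = 106920 / 68780 = 1.55452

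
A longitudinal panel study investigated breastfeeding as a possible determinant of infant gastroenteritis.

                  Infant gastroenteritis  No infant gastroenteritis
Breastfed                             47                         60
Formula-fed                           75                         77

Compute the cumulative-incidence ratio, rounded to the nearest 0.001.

Cells: a = 47, b = 60, c = 75, d = 77.
Risk in exposed = 47/107 = 0.43925; risk in unexposed = 75/152 = 0.49342.
RR = 0.43925 / 0.49342 = 0.89022
The risk is 11% lower among the exposed than among the unexposed.

0.890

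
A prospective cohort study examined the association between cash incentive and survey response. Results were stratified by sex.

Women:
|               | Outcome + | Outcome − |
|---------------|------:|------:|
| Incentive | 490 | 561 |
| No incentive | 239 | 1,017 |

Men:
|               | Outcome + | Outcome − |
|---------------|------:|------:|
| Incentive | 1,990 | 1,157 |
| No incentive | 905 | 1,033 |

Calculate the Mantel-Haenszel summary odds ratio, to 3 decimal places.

OR_MH = Σ(aᵢdᵢ/nᵢ) / Σ(bᵢcᵢ/nᵢ), where nᵢ is the stratum total.
Stratum 1 (Women): n = 2307; a·d/n = 490·1017/2307 = 216.0078; b·c/n = 561·239/2307 = 58.1183
Stratum 2 (Men): n = 5085; a·d/n = 1990·1033/5085 = 404.2616; b·c/n = 1157·905/5085 = 205.9164
OR_MH = (216.0078 + 404.2616) / (58.1183 + 205.9164) = 620.2694 / 264.0348 = 2.34920

2.349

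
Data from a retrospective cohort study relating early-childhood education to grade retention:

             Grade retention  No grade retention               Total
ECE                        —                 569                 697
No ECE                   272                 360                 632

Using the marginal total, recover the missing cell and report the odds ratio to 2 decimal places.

The missing cell is in the exposed row: 697 − 569 = 128.
So a = 128, b = 569, c = 272, d = 360.
OR = (a·d)/(b·c) = (128 × 360) / (569 × 272) = 46080 / 154768 = 0.29774

0.30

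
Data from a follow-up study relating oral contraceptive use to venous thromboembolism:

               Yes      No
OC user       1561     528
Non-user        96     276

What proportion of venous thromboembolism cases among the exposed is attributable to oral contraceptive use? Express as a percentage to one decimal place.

65.5

Cells: a = 1561, b = 528, c = 96, d = 276.
Risk in exposed = 1561/2089 = 0.74725; risk in unexposed = 96/372 = 0.25806.
RR = 0.74725/0.25806 = 2.89558
AR% = (RR − 1)/RR × 100 = (2.89558 − 1)/2.89558 × 100 = 65.4647%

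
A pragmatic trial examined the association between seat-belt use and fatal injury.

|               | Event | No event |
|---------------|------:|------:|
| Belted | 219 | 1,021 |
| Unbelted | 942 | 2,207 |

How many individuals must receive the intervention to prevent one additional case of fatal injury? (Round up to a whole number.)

Risk in treated group = 219/1240 = 0.17661; risk in control = 942/3149 = 0.29914.
Absolute risk reduction = 0.29914 − 0.17661 = 0.12253
NNT = 1 / ARR = 1 / 0.12253 = 8.161 → round up → 9

9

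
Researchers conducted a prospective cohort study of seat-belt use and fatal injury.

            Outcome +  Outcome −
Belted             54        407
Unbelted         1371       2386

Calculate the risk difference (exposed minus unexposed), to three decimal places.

Cells: a = 54, b = 407, c = 1371, d = 2386.
Risk in exposed = 54/461 = 0.117137; risk in unexposed = 1371/3757 = 0.364919.
Risk difference = 0.117137 − 0.364919 = -0.247782

-0.248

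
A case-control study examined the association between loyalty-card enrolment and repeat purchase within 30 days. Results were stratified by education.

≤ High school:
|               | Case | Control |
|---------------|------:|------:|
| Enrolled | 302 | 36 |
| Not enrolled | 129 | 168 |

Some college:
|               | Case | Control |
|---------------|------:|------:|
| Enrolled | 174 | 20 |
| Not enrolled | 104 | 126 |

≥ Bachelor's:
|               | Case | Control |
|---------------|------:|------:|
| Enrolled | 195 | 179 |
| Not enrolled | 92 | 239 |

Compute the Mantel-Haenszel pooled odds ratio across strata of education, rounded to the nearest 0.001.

OR_MH = Σ(aᵢdᵢ/nᵢ) / Σ(bᵢcᵢ/nᵢ), where nᵢ is the stratum total.
Stratum 1 (≤ High school): n = 635; a·d/n = 302·168/635 = 79.8992; b·c/n = 36·129/635 = 7.3134
Stratum 2 (Some college): n = 424; a·d/n = 174·126/424 = 51.7075; b·c/n = 20·104/424 = 4.9057
Stratum 3 (≥ Bachelor's): n = 705; a·d/n = 195·239/705 = 66.1064; b·c/n = 179·92/705 = 23.3589
OR_MH = (79.8992 + 51.7075 + 66.1064) / (7.3134 + 4.9057 + 23.3589) = 197.7131 / 35.5779 = 5.55719

5.557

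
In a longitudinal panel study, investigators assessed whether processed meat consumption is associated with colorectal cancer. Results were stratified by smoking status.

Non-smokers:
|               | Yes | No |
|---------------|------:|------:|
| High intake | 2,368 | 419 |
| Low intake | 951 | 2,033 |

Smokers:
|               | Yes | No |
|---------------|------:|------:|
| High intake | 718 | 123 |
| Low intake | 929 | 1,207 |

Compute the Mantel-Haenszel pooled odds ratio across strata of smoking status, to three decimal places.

OR_MH = Σ(aᵢdᵢ/nᵢ) / Σ(bᵢcᵢ/nᵢ), where nᵢ is the stratum total.
Stratum 1 (Non-smokers): n = 5771; a·d/n = 2368·2033/5771 = 834.1958; b·c/n = 419·951/5771 = 69.0468
Stratum 2 (Smokers): n = 2977; a·d/n = 718·1207/2977 = 291.1072; b·c/n = 123·929/2977 = 38.3833
OR_MH = (834.1958 + 291.1072) / (69.0468 + 38.3833) = 1125.3030 / 107.4301 = 10.47475

10.475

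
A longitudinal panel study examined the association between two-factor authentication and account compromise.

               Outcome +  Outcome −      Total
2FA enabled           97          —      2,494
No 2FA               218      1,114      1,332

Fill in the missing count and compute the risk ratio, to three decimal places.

The missing cell is in the exposed row: 2494 − 97 = 2397.
So a = 97, b = 2397, c = 218, d = 1114.
RR = [a/(a+b)] / [c/(c+d)] = (97/2494) / (218/1332) = 0.03889/0.16366 = 0.23764

0.238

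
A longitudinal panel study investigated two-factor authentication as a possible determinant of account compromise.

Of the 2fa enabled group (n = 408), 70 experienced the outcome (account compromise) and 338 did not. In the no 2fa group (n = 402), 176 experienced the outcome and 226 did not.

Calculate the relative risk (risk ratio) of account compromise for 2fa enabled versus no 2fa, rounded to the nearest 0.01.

From the description: a = 70, b = 338, c = 176, d = 226.
Risk in exposed = 70/408 = 0.17157; risk in unexposed = 176/402 = 0.43781.
RR = 0.17157 / 0.43781 = 0.39188
The risk is 61% lower among the exposed than among the unexposed.

0.39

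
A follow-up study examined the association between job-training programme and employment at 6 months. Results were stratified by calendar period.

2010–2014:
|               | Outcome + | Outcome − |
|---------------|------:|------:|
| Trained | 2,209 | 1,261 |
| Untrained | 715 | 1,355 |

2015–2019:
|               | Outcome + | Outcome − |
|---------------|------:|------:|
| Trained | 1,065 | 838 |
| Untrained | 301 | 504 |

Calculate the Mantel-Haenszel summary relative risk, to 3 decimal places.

RR_MH = Σ(aᵢ·n₀ᵢ/nᵢ) / Σ(cᵢ·n₁ᵢ/nᵢ), with n₁ᵢ = aᵢ+bᵢ (exposed), n₀ᵢ = cᵢ+dᵢ (unexposed), nᵢ = n₁ᵢ+n₀ᵢ.
Stratum 1 (2010–2014): n₁ = 3470, n₀ = 2070, n = 5540; a·n₀/n = 2209·2070/5540 = 825.3845; c·n₁/n = 715·3470/5540 = 447.8430
Stratum 2 (2015–2019): n₁ = 1903, n₀ = 805, n = 2708; a·n₀/n = 1065·805/2708 = 316.5897; c·n₁/n = 301·1903/2708 = 211.5225
RR_MH = (825.3845 + 316.5897) / (447.8430 + 211.5225) = 1141.9742 / 659.3655 = 1.73193

1.732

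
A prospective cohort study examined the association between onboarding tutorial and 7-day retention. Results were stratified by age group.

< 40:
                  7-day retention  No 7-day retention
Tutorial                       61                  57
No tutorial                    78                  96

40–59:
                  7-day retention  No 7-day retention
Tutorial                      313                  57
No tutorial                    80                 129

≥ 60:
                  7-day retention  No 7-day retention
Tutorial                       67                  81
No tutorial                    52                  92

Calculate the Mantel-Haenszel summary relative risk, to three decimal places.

RR_MH = Σ(aᵢ·n₀ᵢ/nᵢ) / Σ(cᵢ·n₁ᵢ/nᵢ), with n₁ᵢ = aᵢ+bᵢ (exposed), n₀ᵢ = cᵢ+dᵢ (unexposed), nᵢ = n₁ᵢ+n₀ᵢ.
Stratum 1 (< 40): n₁ = 118, n₀ = 174, n = 292; a·n₀/n = 61·174/292 = 36.3493; c·n₁/n = 78·118/292 = 31.5205
Stratum 2 (40–59): n₁ = 370, n₀ = 209, n = 579; a·n₀/n = 313·209/579 = 112.9827; c·n₁/n = 80·370/579 = 51.1226
Stratum 3 (≥ 60): n₁ = 148, n₀ = 144, n = 292; a·n₀/n = 67·144/292 = 33.0411; c·n₁/n = 52·148/292 = 26.3562
RR_MH = (36.3493 + 112.9827 + 33.0411) / (31.5205 + 51.1226 + 26.3562) = 182.3731 / 108.9993 = 1.67316

1.673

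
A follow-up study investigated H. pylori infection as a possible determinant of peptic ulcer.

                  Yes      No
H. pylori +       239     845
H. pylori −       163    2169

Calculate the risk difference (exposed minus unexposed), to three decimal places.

0.151

Cells: a = 239, b = 845, c = 163, d = 2169.
Risk in exposed = 239/1084 = 0.220480; risk in unexposed = 163/2332 = 0.069897.
Risk difference = 0.220480 − 0.069897 = 0.150583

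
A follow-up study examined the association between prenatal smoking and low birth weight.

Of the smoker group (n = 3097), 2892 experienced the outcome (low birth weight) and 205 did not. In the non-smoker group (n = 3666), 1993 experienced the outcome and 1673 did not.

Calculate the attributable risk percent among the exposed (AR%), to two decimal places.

41.78

From the description: a = 2892, b = 205, c = 1993, d = 1673.
Risk in exposed = 2892/3097 = 0.93381; risk in unexposed = 1993/3666 = 0.54364.
RR = 0.93381/0.54364 = 1.71768
AR% = (RR − 1)/RR × 100 = (1.71768 − 1)/1.71768 × 100 = 41.7819%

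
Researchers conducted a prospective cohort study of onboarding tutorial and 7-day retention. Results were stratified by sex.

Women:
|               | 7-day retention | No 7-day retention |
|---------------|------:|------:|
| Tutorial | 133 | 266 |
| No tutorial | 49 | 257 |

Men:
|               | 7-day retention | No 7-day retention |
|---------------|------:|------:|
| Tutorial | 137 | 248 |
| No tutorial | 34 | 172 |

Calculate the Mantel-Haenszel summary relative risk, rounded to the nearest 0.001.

2.115

RR_MH = Σ(aᵢ·n₀ᵢ/nᵢ) / Σ(cᵢ·n₁ᵢ/nᵢ), with n₁ᵢ = aᵢ+bᵢ (exposed), n₀ᵢ = cᵢ+dᵢ (unexposed), nᵢ = n₁ᵢ+n₀ᵢ.
Stratum 1 (Women): n₁ = 399, n₀ = 306, n = 705; a·n₀/n = 133·306/705 = 57.7277; c·n₁/n = 49·399/705 = 27.7319
Stratum 2 (Men): n₁ = 385, n₀ = 206, n = 591; a·n₀/n = 137·206/591 = 47.7530; c·n₁/n = 34·385/591 = 22.1489
RR_MH = (57.7277 + 47.7530) / (27.7319 + 22.1489) = 105.4806 / 49.8808 = 2.11465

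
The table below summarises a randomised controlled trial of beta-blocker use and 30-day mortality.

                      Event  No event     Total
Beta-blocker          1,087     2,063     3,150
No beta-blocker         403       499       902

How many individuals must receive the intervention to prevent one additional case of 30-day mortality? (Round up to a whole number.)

Risk in treated group = 1087/3150 = 0.34508; risk in control = 403/902 = 0.44678.
Absolute risk reduction = 0.44678 − 0.34508 = 0.10171
NNT = 1 / ARR = 1 / 0.10171 = 9.832 → round up → 10

10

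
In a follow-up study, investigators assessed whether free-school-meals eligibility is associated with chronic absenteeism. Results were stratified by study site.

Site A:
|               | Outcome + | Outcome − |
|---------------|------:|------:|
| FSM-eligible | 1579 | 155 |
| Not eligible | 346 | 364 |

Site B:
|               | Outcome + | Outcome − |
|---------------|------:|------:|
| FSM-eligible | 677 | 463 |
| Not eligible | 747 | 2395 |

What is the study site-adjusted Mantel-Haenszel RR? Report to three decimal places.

2.150

RR_MH = Σ(aᵢ·n₀ᵢ/nᵢ) / Σ(cᵢ·n₁ᵢ/nᵢ), with n₁ᵢ = aᵢ+bᵢ (exposed), n₀ᵢ = cᵢ+dᵢ (unexposed), nᵢ = n₁ᵢ+n₀ᵢ.
Stratum 1 (Site A): n₁ = 1734, n₀ = 710, n = 2444; a·n₀/n = 1579·710/2444 = 458.7111; c·n₁/n = 346·1734/2444 = 245.4845
Stratum 2 (Site B): n₁ = 1140, n₀ = 3142, n = 4282; a·n₀/n = 677·3142/4282 = 496.7618; c·n₁/n = 747·1140/4282 = 198.8744
RR_MH = (458.7111 + 496.7618) / (245.4845 + 198.8744) = 955.4729 / 444.3588 = 2.15023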